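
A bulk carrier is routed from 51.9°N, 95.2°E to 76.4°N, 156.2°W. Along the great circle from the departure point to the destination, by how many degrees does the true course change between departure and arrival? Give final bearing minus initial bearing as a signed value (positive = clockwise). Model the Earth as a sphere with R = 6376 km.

+104.1°

At departure: θ₁ = atan2(sin Δλ cos φ₂, cos φ₁ sin φ₂ − sin φ₁ cos φ₂ cos Δλ) = 18.69°
At arrival: θ₂ = atan2(sin Δλ cos φ₁, −cos φ₂ sin φ₁ + sin φ₂ cos φ₁ cos Δλ) = 122.76°
Δθ = θ₂ − θ₁ = +104.1°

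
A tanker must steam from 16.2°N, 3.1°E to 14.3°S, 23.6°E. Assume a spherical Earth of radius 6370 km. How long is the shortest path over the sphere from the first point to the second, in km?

cos σ = sin φ₁ sin φ₂ + cos φ₁ cos φ₂ cos Δλ
      = sin(16.20°)sin(-14.30°) + cos(16.20°)cos(-14.30°)cos(20.50°) = 0.8027
σ = 36.611° → d = Rσ = 6370·0.63899 = 4070 km

4070 km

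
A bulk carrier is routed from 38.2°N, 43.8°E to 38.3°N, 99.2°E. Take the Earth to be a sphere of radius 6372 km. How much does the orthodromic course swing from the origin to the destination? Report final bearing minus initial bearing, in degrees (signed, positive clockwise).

Initial bearing θ₁ = atan2(sin Δλ cos φ₂, cos φ₁ sin φ₂ − sin φ₁ cos φ₂ cos Δλ) = 71.87°
Final bearing θ₂ = (initial bearing from the destination back to the start) + 180° = 107.88°
Δθ = θ₂ − θ₁ = +36.0°

+36.0°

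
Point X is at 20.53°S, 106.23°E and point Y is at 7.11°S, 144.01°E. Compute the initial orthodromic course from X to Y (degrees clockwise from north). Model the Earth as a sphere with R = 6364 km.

75.3°

θ = atan2( sin Δλ·cos φ₂ ,  cos φ₁ sin φ₂ − sin φ₁ cos φ₂ cos Δλ )
  = atan2(+0.6079, +0.1591) = 75.33°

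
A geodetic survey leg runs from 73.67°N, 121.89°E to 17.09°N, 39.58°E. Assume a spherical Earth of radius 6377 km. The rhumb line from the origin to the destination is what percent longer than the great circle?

Great circle: σ = 1.2472 rad → d_gc = Rσ = 7953.4 km
Rhumb: Δφ = -0.9875, Δλ = -1.4366, Δψ = -1.6388, q = Δφ/Δψ = 0.6026 → d_rh = R√(Δφ²+q²Δλ²) = 8374.4 km
Excess = (8374.4 − 7953.4) / 7953.4 = 421.0 / 7953.4 = 5.29% ≈ 5.3%

5.3%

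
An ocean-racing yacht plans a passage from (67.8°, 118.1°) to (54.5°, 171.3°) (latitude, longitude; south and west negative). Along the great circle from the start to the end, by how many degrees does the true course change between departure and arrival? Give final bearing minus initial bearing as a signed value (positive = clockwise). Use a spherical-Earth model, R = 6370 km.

At departure: θ₁ = atan2(sin Δλ cos φ₂, cos φ₁ sin φ₂ − sin φ₁ cos φ₂ cos Δλ) = 91.78°
At arrival: θ₂ = atan2(sin Δλ cos φ₁, −cos φ₂ sin φ₁ + sin φ₂ cos φ₁ cos Δλ) = 139.43°
Δθ = θ₂ − θ₁ = +47.7°

+47.7°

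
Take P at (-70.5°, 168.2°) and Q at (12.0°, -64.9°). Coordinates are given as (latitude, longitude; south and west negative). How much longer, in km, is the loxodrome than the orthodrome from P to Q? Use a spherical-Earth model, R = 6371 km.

1220 km

Great circle: cos σ = sin φ₁ sin φ₂ + cos φ₁ cos φ₂ cos Δλ,  σ = 1.9736 rad → d_gc = 12574.0 km
Rhumb line: Δψ = +1.9722, q = Δφ/Δψ = 0.7301, d_rh = R√(Δφ²+q²Δλ²) = 13794.4 km
Excess = 13794.4 − 12574.0 = 1220.4 ≈ 1220 km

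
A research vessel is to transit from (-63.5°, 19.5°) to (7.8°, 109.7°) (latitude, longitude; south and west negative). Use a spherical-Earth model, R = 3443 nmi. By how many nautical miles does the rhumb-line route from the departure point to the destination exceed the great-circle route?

210 nmi

Great circle: cos σ = sin φ₁ sin φ₂ + cos φ₁ cos φ₂ cos Δλ,  σ = 1.6941 rad → d_gc = 5832.8 nmi
Rhumb line: Δψ = +1.5827, q = Δφ/Δψ = 0.7862, d_rh = R√(Δφ²+q²Δλ²) = 6043.1 nmi
Excess = 6043.1 − 5832.8 = 210.3 ≈ 210 nmi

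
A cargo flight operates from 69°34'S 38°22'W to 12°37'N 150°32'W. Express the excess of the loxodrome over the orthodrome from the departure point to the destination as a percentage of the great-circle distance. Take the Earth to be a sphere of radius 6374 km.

Great circle: σ = 1.9105 rad → d_gc = Rσ = 12177.6 km
Rhumb: Δφ = +1.4344, Δλ = -1.9577, Δψ = +1.9355, q = Δφ/Δψ = 0.7411 → d_rh = R√(Δφ²+q²Δλ²) = 13003.9 km
Excess = (13003.9 − 12177.6) / 12177.6 = 826.3 / 12177.6 = 6.79% ≈ 6.8%

6.8%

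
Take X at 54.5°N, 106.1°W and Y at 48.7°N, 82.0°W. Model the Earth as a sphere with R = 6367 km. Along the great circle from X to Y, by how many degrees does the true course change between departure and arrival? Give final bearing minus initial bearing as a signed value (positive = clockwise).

At departure: θ₁ = atan2(sin Δλ cos φ₂, cos φ₁ sin φ₂ − sin φ₁ cos φ₂ cos Δλ) = 101.38°
At arrival: θ₂ = atan2(sin Δλ cos φ₁, −cos φ₂ sin φ₁ + sin φ₂ cos φ₁ cos Δλ) = 120.39°
Δθ = θ₂ − θ₁ = +19.0°

+19.0°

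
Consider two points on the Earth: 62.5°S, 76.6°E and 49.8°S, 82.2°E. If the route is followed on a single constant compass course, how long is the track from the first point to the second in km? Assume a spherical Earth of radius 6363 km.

Rhumb course C = atan2(Δλ, Δψ) with Δψ = ln[tan(π/4+φ₂/2)/tan(π/4+φ₁/2)] = +0.4025, Δλ = +0.0977 → C = 13.65°
d = R·|Δφ| / |cos C| = 6363·0.22166 / 0.97176 = 1451 km

1451 km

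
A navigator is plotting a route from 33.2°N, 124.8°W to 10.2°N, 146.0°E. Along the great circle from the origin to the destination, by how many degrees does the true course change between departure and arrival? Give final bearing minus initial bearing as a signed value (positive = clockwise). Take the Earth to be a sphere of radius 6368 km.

-40.8°

Initial bearing θ₁ = atan2(sin Δλ cos φ₂, cos φ₁ sin φ₂ − sin φ₁ cos φ₂ cos Δλ) = 278.13°
Final bearing θ₂ = (initial bearing from the destination back to the start) + 180° = 237.31°
Δθ = θ₂ − θ₁ = -40.8°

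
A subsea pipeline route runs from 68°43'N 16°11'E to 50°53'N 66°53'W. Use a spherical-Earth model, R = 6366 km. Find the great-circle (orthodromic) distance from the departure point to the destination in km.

Haversine: a = sin²(Δφ/2)+cos φ₁ cos φ₂ sin²(Δλ/2) = 0.12470;  σ = 2·atan2(√a,√(1−a))
σ = 41.358° → d = Rσ = 6366·0.72184 = 4595 km

4595 km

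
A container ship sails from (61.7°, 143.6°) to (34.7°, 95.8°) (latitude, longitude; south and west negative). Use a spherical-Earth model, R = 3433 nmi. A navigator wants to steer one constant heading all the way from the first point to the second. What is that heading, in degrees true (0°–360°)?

228.8°

Δψ = ln[tan(π/4+φ₂/2)/tan(π/4+φ₁/2)] = -0.7314
Δλ = -0.8343 rad (taken the short way round)
course = atan2(Δλ, Δψ) = 228.76°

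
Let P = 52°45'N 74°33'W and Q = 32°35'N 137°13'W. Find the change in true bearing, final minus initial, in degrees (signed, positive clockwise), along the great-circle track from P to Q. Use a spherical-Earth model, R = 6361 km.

-45.5°

At departure: θ₁ = atan2(sin Δλ cos φ₂, cos φ₁ sin φ₂ − sin φ₁ cos φ₂ cos Δλ) = 271.38°
At arrival: θ₂ = atan2(sin Δλ cos φ₁, −cos φ₂ sin φ₁ + sin φ₂ cos φ₁ cos Δλ) = 225.90°
Δθ = θ₂ − θ₁ = -45.5°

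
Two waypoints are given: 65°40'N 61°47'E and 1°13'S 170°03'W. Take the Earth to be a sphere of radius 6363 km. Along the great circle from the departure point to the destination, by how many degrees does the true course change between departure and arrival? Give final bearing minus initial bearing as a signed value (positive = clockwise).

Initial bearing θ₁ = atan2(sin Δλ cos φ₂, cos φ₁ sin φ₂ − sin φ₁ cos φ₂ cos Δλ) = 54.82°
Final bearing θ₂ = (initial bearing from the destination back to the start) + 180° = 160.32°
Δθ = θ₂ − θ₁ = +105.5°

+105.5°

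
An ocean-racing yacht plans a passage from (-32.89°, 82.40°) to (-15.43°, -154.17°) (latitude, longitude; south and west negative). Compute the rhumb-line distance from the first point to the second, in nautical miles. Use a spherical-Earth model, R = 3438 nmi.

6802 nmi

Δψ = ln[tan(π/4+φ₂/2)/tan(π/4+φ₁/2)] = +0.3358;  Δφ = +0.3047 rad,  Δλ = +2.1543 rad
q = Δφ/Δψ = 0.9074
d = R·√(Δφ² + q²Δλ²) = 3438·1.97846 = 6802 nmi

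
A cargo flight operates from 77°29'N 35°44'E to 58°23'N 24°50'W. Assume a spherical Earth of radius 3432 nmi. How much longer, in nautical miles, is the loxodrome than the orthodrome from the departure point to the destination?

67 nmi

Great circle: cos σ = sin φ₁ sin φ₂ + cos φ₁ cos φ₂ cos Δλ,  σ = 0.4796 rad → d_gc = 1646.1 nmi
Rhumb line: Δψ = -0.9485, q = Δφ/Δψ = 0.3515, d_rh = R√(Δφ²+q²Δλ²) = 1713.1 nmi
Excess = 1713.1 − 1646.1 = 67.0 ≈ 67 nmi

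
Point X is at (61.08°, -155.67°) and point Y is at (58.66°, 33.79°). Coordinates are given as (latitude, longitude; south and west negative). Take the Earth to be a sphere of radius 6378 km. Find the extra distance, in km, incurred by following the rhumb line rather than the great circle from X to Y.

Great circle: cos σ = sin φ₁ sin φ₂ + cos φ₁ cos φ₂ cos Δλ,  σ = 1.0478 rad → d_gc = 6682.8 km
Rhumb line: Δψ = -0.0842, q = Δφ/Δψ = 0.5017, d_rh = R√(Δφ²+q²Δλ²) = 9528.2 km
Excess = 9528.2 − 6682.8 = 2845.4 ≈ 2845 km

2845 km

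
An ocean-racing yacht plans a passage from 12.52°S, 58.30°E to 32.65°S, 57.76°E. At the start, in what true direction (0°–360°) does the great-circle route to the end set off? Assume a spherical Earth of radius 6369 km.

θ = atan2( sin Δλ·cos φ₂ ,  cos φ₁ sin φ₂ − sin φ₁ cos φ₂ cos Δλ )
  = atan2(-0.0079, -0.3442) = 181.32°

181.3°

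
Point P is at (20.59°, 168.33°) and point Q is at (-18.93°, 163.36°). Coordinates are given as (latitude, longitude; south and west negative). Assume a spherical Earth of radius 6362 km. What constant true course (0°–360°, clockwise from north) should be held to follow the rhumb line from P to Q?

187.0°

Δψ = ln[tan(π/4+φ₂/2)/tan(π/4+φ₁/2)] = -0.7039
Δλ = -0.0867 rad (taken the short way round)
course = atan2(Δλ, Δψ) = 187.02°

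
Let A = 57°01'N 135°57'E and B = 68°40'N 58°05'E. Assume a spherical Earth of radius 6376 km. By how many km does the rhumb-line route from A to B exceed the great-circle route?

254 km

Great circle: cos σ = sin φ₁ sin φ₂ + cos φ₁ cos φ₂ cos Δλ,  σ = 0.6042 rad → d_gc = 3852.1 km
Rhumb line: Δψ = +0.4522, q = Δφ/Δψ = 0.4496, d_rh = R√(Δφ²+q²Δλ²) = 4105.9 km
Excess = 4105.9 − 3852.1 = 253.8 ≈ 254 km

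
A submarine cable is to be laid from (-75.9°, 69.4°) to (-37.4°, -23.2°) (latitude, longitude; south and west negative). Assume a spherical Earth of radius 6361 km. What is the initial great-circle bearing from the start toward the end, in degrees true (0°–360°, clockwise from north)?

N = sin Δλ·cos φ₂ = -0.7936;  D = cos φ₁ sin φ₂ − sin φ₁ cos φ₂ cos Δλ = -0.1829
initial course = atan2(N, D) = 257.02°

257.0°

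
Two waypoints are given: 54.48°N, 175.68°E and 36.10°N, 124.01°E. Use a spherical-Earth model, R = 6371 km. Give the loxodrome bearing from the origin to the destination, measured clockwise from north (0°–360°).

Meridional parts: M(φ₁)=+1.1385, M(φ₂)=+0.6764 → ΔM = -0.4621;  Δλ = -0.9018 rad
tan C = Δλ / ΔM = +1.9516 → C = 242.87°

242.9°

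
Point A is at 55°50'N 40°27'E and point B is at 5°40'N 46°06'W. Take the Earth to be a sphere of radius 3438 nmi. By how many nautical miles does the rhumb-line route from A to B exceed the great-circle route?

Great circle: cos σ = sin φ₁ sin φ₂ + cos φ₁ cos φ₂ cos Δλ,  σ = 1.4552 rad → d_gc = 5003.0 nmi
Rhumb line: Δψ = -1.0808, q = Δφ/Δψ = 0.8101, d_rh = R√(Δφ²+q²Δλ²) = 5173.2 nmi
Excess = 5173.2 − 5003.0 = 170.2 ≈ 170 nmi

170 nmi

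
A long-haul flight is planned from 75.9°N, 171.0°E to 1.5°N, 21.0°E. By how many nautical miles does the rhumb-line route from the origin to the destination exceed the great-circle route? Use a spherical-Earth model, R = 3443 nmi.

1171 nmi

Great circle: cos σ = sin φ₁ sin φ₂ + cos φ₁ cos φ₂ cos Δλ,  σ = 1.7574 rad → d_gc = 6050.7 nmi
Rhumb line: Δψ = -2.0640, q = Δφ/Δψ = 0.6291, d_rh = R√(Δφ²+q²Δλ²) = 7221.4 nmi
Excess = 7221.4 − 6050.7 = 1170.7 ≈ 1171 nmi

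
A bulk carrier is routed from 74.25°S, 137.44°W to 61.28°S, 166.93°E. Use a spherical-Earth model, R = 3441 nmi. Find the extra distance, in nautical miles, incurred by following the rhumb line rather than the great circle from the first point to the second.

49 nmi

Great circle: cos σ = sin φ₁ sin φ₂ + cos φ₁ cos φ₂ cos Δλ,  σ = 0.4086 rad → d_gc = 1405.9 nmi
Rhumb line: Δψ = +0.6157, q = Δφ/Δψ = 0.3677, d_rh = R√(Δφ²+q²Δλ²) = 1454.5 nmi
Excess = 1454.5 − 1405.9 = 48.6 ≈ 49 nmi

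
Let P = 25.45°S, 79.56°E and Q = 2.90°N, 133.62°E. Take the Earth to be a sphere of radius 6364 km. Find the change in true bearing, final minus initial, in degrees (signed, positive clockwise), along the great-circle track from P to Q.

Initial bearing θ₁ = atan2(sin Δλ cos φ₂, cos φ₁ sin φ₂ − sin φ₁ cos φ₂ cos Δλ) = 69.80°
Final bearing θ₂ = (initial bearing from the destination back to the start) + 180° = 58.05°
Δθ = θ₂ − θ₁ = -11.7°

-11.7°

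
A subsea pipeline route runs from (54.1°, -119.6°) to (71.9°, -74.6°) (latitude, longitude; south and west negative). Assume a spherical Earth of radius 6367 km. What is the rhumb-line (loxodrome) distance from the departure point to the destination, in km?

Δψ = ln[tan(π/4+φ₂/2)/tan(π/4+φ₁/2)] = +0.7099;  Δφ = +0.3107 rad,  Δλ = +0.7854 rad
q = Δφ/Δψ = 0.4376
d = R·√(Δφ² + q²Δλ²) = 6367·0.46329 = 2950 km

2950 km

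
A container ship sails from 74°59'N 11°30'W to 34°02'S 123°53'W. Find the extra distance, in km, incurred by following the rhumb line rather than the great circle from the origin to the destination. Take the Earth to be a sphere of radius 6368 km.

776 km

Great circle: cos σ = sin φ₁ sin φ₂ + cos φ₁ cos φ₂ cos Δλ,  σ = 2.2425 rad → d_gc = 14280.3 km
Rhumb line: Δψ = -2.6588, q = Δφ/Δψ = 0.7156, d_rh = R√(Δφ²+q²Δλ²) = 15056.7 km
Excess = 15056.7 − 14280.3 = 776.4 ≈ 776 km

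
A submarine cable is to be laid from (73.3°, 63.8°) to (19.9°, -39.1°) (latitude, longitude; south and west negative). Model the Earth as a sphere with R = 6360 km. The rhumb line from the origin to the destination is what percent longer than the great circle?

9.0%

Great circle: σ = 1.3019 rad → d_gc = Rσ = 8279.9 km
Rhumb: Δφ = -0.9320, Δλ = -1.7959, Δψ = -1.5643, q = Δφ/Δψ = 0.5958 → d_rh = R√(Δφ²+q²Δλ²) = 9024.8 km
Excess = (9024.8 − 8279.9) / 8279.9 = 744.9 / 8279.9 = 9.00% ≈ 9.0%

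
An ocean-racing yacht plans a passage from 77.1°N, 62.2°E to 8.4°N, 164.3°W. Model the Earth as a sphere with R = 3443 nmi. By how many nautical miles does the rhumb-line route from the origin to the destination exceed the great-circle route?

Great circle: cos σ = sin φ₁ sin φ₂ + cos φ₁ cos φ₂ cos Δλ,  σ = 1.5804 rad → d_gc = 5441.4 nmi
Rhumb line: Δψ = -2.0328, q = Δφ/Δψ = 0.5899, d_rh = R√(Δφ²+q²Δλ²) = 6279.7 nmi
Excess = 6279.7 − 5441.4 = 838.3 ≈ 838 nmi

838 nmi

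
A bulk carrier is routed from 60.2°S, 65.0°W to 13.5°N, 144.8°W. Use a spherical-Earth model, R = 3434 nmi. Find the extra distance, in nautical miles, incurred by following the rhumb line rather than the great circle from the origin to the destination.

Great circle: cos σ = sin φ₁ sin φ₂ + cos φ₁ cos φ₂ cos Δλ,  σ = 1.6881 rad → d_gc = 5796.8 nmi
Rhumb line: Δψ = +1.5618, q = Δφ/Δψ = 0.8236, d_rh = R√(Δφ²+q²Δλ²) = 5918.5 nmi
Excess = 5918.5 − 5796.8 = 121.7 ≈ 122 nmi

122 nmi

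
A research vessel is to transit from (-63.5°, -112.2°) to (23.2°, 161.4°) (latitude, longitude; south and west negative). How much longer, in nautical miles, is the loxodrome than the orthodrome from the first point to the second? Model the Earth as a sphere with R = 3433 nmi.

Great circle: cos σ = sin φ₁ sin φ₂ + cos φ₁ cos φ₂ cos Δλ,  σ = 1.9037 rad → d_gc = 6535.4 nmi
Rhumb line: Δψ = +1.8626, q = Δφ/Δψ = 0.8124, d_rh = R√(Δφ²+q²Δλ²) = 6683.8 nmi
Excess = 6683.8 − 6535.4 = 148.4 ≈ 148 nmi

148 nmi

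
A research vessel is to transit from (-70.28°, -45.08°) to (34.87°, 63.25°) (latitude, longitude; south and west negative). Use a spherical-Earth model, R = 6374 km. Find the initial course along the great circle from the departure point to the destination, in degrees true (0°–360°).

93.7°

N = sin Δλ·cos φ₂ = +0.7788;  D = cos φ₁ sin φ₂ − sin φ₁ cos φ₂ cos Δλ = -0.0500
initial course = atan2(N, D) = 93.67°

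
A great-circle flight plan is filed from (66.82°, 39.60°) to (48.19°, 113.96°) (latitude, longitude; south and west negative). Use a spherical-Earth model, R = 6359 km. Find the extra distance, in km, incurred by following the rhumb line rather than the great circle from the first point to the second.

246 km

Great circle: cos σ = sin φ₁ sin φ₂ + cos φ₁ cos φ₂ cos Δλ,  σ = 0.7137 rad → d_gc = 4538.5 km
Rhumb line: Δψ = -0.6219, q = Δφ/Δψ = 0.5229, d_rh = R√(Δφ²+q²Δλ²) = 4784.9 km
Excess = 4784.9 − 4538.5 = 246.4 ≈ 246 km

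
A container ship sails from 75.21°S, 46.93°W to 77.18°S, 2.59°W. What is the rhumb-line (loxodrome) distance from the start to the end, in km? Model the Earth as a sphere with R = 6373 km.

1195 km

Δψ = ln[tan(π/4+φ₂/2)/tan(π/4+φ₁/2)] = -0.1443;  Δφ = -0.0344 rad,  Δλ = +0.7739 rad
q = Δφ/Δψ = 0.2382
d = R·√(Δφ² + q²Δλ²) = 6373·0.18753 = 1195 km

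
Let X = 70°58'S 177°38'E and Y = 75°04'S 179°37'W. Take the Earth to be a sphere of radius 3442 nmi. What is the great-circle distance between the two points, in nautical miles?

Haversine: a = sin²(Δφ/2)+cos φ₁ cos φ₂ sin²(Δλ/2) = 0.00133;  σ = 2·atan2(√a,√(1−a))
σ = 4.177° → d = Rσ = 3442·0.07290 = 251 nmi

251 nmi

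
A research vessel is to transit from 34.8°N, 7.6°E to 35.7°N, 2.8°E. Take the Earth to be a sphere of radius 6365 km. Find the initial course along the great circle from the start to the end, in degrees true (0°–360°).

θ = atan2( sin Δλ·cos φ₂ ,  cos φ₁ sin φ₂ − sin φ₁ cos φ₂ cos Δλ )
  = atan2(-0.0680, +0.0173) = 284.31°

284.3°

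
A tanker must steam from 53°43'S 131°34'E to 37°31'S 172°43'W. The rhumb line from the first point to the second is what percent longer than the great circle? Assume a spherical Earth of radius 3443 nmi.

2.2%

Great circle: σ = 0.7147 rad → d_gc = Rσ = 2460.6 nmi
Rhumb: Δφ = +0.2827, Δλ = +0.9724, Δψ = +0.4085, q = Δφ/Δψ = 0.6922 → d_rh = R√(Δφ²+q²Δλ²) = 2513.7 nmi
Excess = (2513.7 − 2460.6) / 2460.6 = 53.1 / 2460.6 = 2.16% ≈ 2.2%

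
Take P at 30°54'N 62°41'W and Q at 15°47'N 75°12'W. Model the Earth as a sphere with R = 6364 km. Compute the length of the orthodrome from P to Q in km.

Haversine: a = sin²(Δφ/2)+cos φ₁ cos φ₂ sin²(Δλ/2) = 0.02711;  σ = 2·atan2(√a,√(1−a))
σ = 18.955° → d = Rσ = 6364·0.33083 = 2105 km

2105 km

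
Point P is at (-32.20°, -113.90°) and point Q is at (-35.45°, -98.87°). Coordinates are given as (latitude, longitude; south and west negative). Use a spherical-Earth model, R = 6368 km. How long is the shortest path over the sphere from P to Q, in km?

1432 km

Haversine: a = sin²(Δφ/2)+cos φ₁ cos φ₂ sin²(Δλ/2) = 0.01260;  σ = 2·atan2(√a,√(1−a))
σ = 12.887° → d = Rσ = 6368·0.22493 = 1432 km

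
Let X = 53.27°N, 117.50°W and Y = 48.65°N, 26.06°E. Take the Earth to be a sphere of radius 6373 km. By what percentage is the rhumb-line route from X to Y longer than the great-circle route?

23.0%

Great circle: σ = 1.2830 rad → d_gc = Rσ = 8176.8 km
Rhumb: Δφ = -0.0806, Δλ = +2.5056, Δψ = -0.1282, q = Δφ/Δψ = 0.6292 → d_rh = R√(Δφ²+q²Δλ²) = 10059.9 km
Excess = (10059.9 − 8176.8) / 8176.8 = 1883.1 / 8176.8 = 23.03% ≈ 23.0%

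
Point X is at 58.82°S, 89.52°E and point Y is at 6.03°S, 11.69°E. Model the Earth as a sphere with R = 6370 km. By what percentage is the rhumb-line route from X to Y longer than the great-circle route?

Great circle: σ = 1.3711 rad → d_gc = Rσ = 8733.6 km
Rhumb: Δφ = +0.9214, Δλ = -1.3584, Δψ = +1.1710, q = Δφ/Δψ = 0.7868 → d_rh = R√(Δφ²+q²Δλ²) = 8988.6 km
Excess = (8988.6 − 8733.6) / 8733.6 = 255.0 / 8733.6 = 2.92% ≈ 2.9%

2.9%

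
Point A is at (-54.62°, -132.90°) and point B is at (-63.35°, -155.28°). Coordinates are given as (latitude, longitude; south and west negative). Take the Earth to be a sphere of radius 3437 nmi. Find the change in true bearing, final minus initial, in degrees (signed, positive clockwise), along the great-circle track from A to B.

Initial bearing θ₁ = atan2(sin Δλ cos φ₂, cos φ₁ sin φ₂ − sin φ₁ cos φ₂ cos Δλ) = 223.60°
Final bearing θ₂ = (initial bearing from the destination back to the start) + 180° = 242.90°
Δθ = θ₂ − θ₁ = +19.3°

+19.3°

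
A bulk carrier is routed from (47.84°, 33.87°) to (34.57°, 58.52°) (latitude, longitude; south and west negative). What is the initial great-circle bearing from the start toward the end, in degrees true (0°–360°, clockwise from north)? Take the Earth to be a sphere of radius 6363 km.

116.9°

N = sin Δλ·cos φ₂ = +0.3434;  D = cos φ₁ sin φ₂ − sin φ₁ cos φ₂ cos Δλ = -0.1739
initial course = atan2(N, D) = 116.86°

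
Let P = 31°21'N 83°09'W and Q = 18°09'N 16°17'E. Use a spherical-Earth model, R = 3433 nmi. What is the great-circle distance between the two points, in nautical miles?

cos σ = sin φ₁ sin φ₂ + cos φ₁ cos φ₂ cos Δλ
      = sin(31.35°)sin(18.15°) + cos(31.35°)cos(18.15°)cos(99.43°) = 0.0291
σ = 88.335° → d = Rσ = 3433·1.54173 = 5293 nmi

5293 nmi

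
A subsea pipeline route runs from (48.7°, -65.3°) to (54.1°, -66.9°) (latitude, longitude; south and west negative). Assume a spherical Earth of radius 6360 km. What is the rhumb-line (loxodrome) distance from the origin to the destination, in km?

Rhumb course C = atan2(Δλ, Δψ) with Δψ = ln[tan(π/4+φ₂/2)/tan(π/4+φ₁/2)] = +0.1513, Δλ = -0.0279 → C = 349.54°
d = R·|Δφ| / |cos C| = 6360·0.09425 / 0.98339 = 610 km

610 km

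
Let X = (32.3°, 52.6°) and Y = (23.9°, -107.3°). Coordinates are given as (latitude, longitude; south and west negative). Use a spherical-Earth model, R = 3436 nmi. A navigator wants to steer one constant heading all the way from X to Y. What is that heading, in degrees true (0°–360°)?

Δψ = ln[tan(π/4+φ₂/2)/tan(π/4+φ₁/2)] = -0.1664
Δλ = -2.7908 rad (taken the short way round)
course = atan2(Δλ, Δψ) = 266.59°

266.6°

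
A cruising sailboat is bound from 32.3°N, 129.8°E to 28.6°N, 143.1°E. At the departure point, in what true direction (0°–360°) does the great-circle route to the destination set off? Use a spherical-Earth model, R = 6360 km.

θ = atan2( sin Δλ·cos φ₂ ,  cos φ₁ sin φ₂ − sin φ₁ cos φ₂ cos Δλ )
  = atan2(+0.2020, -0.0519) = 104.42°

104.4°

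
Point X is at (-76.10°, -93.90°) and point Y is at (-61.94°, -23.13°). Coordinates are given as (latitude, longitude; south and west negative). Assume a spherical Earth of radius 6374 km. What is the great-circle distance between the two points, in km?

2964 km

Haversine: a = sin²(Δφ/2)+cos φ₁ cos φ₂ sin²(Δλ/2) = 0.05308;  σ = 2·atan2(√a,√(1−a))
σ = 26.641° → d = Rσ = 6374·0.46498 = 2964 km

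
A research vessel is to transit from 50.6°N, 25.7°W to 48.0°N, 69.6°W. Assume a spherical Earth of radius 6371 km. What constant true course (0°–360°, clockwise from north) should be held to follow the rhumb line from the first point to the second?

Δψ = ln[tan(π/4+φ₂/2)/tan(π/4+φ₁/2)] = -0.0696
Δλ = -0.7662 rad (taken the short way round)
course = atan2(Δλ, Δψ) = 264.81°

264.8°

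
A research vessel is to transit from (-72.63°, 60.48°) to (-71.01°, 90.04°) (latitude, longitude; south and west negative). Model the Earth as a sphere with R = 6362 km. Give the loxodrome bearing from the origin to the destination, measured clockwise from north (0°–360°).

Δψ = ln[tan(π/4+φ₂/2)/tan(π/4+φ₁/2)] = +0.0907
Δλ = +0.5159 rad (taken the short way round)
course = atan2(Δλ, Δψ) = 80.03°

80.0°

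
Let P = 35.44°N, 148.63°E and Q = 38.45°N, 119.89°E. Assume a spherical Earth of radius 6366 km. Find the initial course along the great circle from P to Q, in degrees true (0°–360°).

N = sin Δλ·cos φ₂ = -0.3766;  D = cos φ₁ sin φ₂ − sin φ₁ cos φ₂ cos Δλ = +0.1085
initial course = atan2(N, D) = 286.07°

286.1°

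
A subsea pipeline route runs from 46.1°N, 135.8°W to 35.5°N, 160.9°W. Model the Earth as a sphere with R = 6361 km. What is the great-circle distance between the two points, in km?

cos σ = sin φ₁ sin φ₂ + cos φ₁ cos φ₂ cos Δλ
      = sin(46.10°)sin(35.50°) + cos(46.10°)cos(35.50°)cos(-25.10°) = 0.9296
σ = 21.623° → d = Rσ = 6361·0.37739 = 2401 km

2401 km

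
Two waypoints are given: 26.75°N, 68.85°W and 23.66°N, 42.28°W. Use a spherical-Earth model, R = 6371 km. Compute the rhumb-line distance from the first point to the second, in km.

Rhumb course C = atan2(Δλ, Δψ) with Δψ = ln[tan(π/4+φ₂/2)/tan(π/4+φ₁/2)] = -0.0596, Δλ = +0.4637 → C = 97.33°
d = R·|Δφ| / |cos C| = 6371·0.05393 / 0.12751 = 2695 km

2695 km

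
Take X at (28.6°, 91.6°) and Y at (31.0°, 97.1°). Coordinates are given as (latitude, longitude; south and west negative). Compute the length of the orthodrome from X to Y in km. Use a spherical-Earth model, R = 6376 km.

cos σ = sin φ₁ sin φ₂ + cos φ₁ cos φ₂ cos Δλ
      = sin(28.60°)sin(31.00°) + cos(28.60°)cos(31.00°)cos(5.50°) = 0.9957
σ = 5.341° → d = Rσ = 6376·0.09322 = 594 km

594 km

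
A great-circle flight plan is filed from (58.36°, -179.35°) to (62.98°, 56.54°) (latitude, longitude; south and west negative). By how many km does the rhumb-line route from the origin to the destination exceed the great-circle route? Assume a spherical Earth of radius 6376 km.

Great circle: cos σ = sin φ₁ sin φ₂ + cos φ₁ cos φ₂ cos Δλ,  σ = 0.8959 rad → d_gc = 5712.5 km
Rhumb line: Δψ = +0.1649, q = Δφ/Δψ = 0.4889, d_rh = R√(Δφ²+q²Δλ²) = 6771.4 km
Excess = 6771.4 − 5712.5 = 1058.9 ≈ 1059 km

1059 km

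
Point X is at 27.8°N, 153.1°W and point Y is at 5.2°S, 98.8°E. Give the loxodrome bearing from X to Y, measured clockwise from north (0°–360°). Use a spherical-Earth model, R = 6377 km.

Meridional parts: M(φ₁)=+0.5054, M(φ₂)=-0.0909 → ΔM = -0.5963;  Δλ = -1.8867 rad
tan C = Δλ / ΔM = +3.1639 → C = 252.46°

252.5°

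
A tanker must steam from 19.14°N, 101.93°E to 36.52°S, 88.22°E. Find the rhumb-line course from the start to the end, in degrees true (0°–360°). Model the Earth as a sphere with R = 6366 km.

193.1°

Δψ = ln[tan(π/4+φ₂/2)/tan(π/4+φ₁/2)] = -1.0260
Δλ = -0.2393 rad (taken the short way round)
course = atan2(Δλ, Δψ) = 193.13°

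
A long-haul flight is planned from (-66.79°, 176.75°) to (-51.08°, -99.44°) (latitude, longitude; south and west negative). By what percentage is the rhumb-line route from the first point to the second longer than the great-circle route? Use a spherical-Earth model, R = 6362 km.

7.2%

Great circle: σ = 0.7351 rad → d_gc = Rσ = 4676.8 km
Rhumb: Δφ = +0.2742, Δλ = +1.4628, Δψ = +0.5426, q = Δφ/Δψ = 0.5053 → d_rh = R√(Δφ²+q²Δλ²) = 5015.4 km
Excess = (5015.4 − 4676.8) / 4676.8 = 338.6 / 4676.8 = 7.24% ≈ 7.2%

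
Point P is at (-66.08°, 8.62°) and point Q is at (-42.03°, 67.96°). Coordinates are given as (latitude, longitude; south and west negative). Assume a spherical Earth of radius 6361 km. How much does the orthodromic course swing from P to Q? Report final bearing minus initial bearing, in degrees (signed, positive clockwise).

Initial bearing θ₁ = atan2(sin Δλ cos φ₂, cos φ₁ sin φ₂ − sin φ₁ cos φ₂ cos Δλ) = 83.32°
Final bearing θ₂ = (initial bearing from the destination back to the start) + 180° = 32.83°
Δθ = θ₂ − θ₁ = -50.5°

-50.5°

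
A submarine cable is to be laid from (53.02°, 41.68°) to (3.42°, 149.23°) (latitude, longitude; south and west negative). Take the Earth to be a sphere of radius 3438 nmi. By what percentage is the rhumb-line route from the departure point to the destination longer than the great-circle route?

Great circle: σ = 1.7046 rad → d_gc = Rσ = 5860.4 nmi
Rhumb: Δφ = -0.8657, Δλ = +1.8771, Δψ = -1.0357, q = Δφ/Δψ = 0.8359 → d_rh = R√(Δφ²+q²Δλ²) = 6160.7 nmi
Excess = (6160.7 − 5860.4) / 5860.4 = 300.3 / 5860.4 = 5.12% ≈ 5.1%

5.1%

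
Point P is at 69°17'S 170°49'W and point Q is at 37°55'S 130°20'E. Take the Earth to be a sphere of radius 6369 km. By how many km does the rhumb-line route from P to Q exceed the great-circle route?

149 km

Great circle: cos σ = sin φ₁ sin φ₂ + cos φ₁ cos φ₂ cos Δλ,  σ = 0.7682 rad → d_gc = 4892.9 km
Rhumb line: Δψ = +0.9833, q = Δφ/Δψ = 0.5567, d_rh = R√(Δφ²+q²Δλ²) = 5042.0 km
Excess = 5042.0 − 4892.9 = 149.1 ≈ 149 km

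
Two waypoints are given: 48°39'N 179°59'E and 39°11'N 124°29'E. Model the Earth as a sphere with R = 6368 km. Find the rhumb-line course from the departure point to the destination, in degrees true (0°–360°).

256.6°

Meridional parts: M(φ₁)=+0.9745, M(φ₂)=+0.7444 → ΔM = -0.2301;  Δλ = -0.9687 rad
tan C = Δλ / ΔM = +4.2094 → C = 256.64°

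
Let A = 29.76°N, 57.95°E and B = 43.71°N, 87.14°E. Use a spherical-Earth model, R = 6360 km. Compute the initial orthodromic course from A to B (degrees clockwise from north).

50.9°

N = sin Δλ·cos φ₂ = +0.3525;  D = cos φ₁ sin φ₂ − sin φ₁ cos φ₂ cos Δλ = +0.2866
initial course = atan2(N, D) = 50.89°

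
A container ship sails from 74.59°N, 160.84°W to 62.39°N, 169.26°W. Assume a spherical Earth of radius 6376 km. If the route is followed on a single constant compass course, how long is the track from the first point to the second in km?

Δψ = ln[tan(π/4+φ₂/2)/tan(π/4+φ₁/2)] = -0.5967;  Δφ = -0.2129 rad,  Δλ = -0.1470 rad
q = Δφ/Δψ = 0.3568
d = R·√(Δφ² + q²Δλ²) = 6376·0.21929 = 1398 km

1398 km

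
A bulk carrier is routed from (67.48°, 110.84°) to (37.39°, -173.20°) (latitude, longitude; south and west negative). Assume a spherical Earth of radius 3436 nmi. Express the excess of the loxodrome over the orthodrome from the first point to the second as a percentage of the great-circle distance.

5.1%

Great circle: σ = 0.8831 rad → d_gc = Rσ = 3034.3 nmi
Rhumb: Δφ = -0.5252, Δλ = +1.3258, Δψ = -0.9094, q = Δφ/Δψ = 0.5775 → d_rh = R√(Δφ²+q²Δλ²) = 3189.9 nmi
Excess = (3189.9 − 3034.3) / 3034.3 = 155.6 / 3034.3 = 5.13% ≈ 5.1%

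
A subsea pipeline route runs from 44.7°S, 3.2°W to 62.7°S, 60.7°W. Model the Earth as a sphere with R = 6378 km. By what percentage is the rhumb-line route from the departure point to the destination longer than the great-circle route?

2.9%

Great circle: σ = 0.6431 rad → d_gc = Rσ = 4102.0 km
Rhumb: Δφ = -0.3142, Δλ = -1.0036, Δψ = -0.5413, q = Δφ/Δψ = 0.5804 → d_rh = R√(Δφ²+q²Δλ²) = 4220.6 km
Excess = (4220.6 − 4102.0) / 4102.0 = 118.6 / 4102.0 = 2.89% ≈ 2.9%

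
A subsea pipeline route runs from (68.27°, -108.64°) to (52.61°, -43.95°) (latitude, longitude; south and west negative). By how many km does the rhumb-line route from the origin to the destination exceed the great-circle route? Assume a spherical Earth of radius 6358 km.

Great circle: cos σ = sin φ₁ sin φ₂ + cos φ₁ cos φ₂ cos Δλ,  σ = 0.5842 rad → d_gc = 3714.1 km
Rhumb line: Δψ = -0.5670, q = Δφ/Δψ = 0.4820, d_rh = R√(Δφ²+q²Δλ²) = 3872.1 km
Excess = 3872.1 − 3714.1 = 158.0 ≈ 158 km

158 km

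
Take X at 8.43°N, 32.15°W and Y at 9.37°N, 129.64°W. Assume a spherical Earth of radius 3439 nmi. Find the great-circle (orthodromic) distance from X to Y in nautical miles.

cos σ = sin φ₁ sin φ₂ + cos φ₁ cos φ₂ cos Δλ
      = sin(8.43°)sin(9.37°) + cos(8.43°)cos(9.37°)cos(-97.49°) = -0.1034
σ = 95.932° → d = Rσ = 3439·1.67434 = 5758 nmi

5758 nmi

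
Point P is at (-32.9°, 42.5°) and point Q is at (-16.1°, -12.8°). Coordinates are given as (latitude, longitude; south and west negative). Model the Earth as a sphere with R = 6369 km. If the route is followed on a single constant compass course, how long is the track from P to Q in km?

5870 km

Rhumb course C = atan2(Δλ, Δψ) with Δψ = ln[tan(π/4+φ₂/2)/tan(π/4+φ₁/2)] = +0.3239, Δλ = -0.9652 → C = 288.55°
d = R·|Δφ| / |cos C| = 6369·0.29322 / 0.31813 = 5870 km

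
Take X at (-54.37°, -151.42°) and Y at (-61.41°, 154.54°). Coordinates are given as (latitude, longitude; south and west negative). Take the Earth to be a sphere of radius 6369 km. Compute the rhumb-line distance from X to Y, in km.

Rhumb course C = atan2(Δλ, Δψ) with Δψ = ln[tan(π/4+φ₂/2)/tan(π/4+φ₁/2)] = -0.2320, Δλ = -0.9432 → C = 256.18°
d = R·|Δφ| / |cos C| = 6369·0.12287 / 0.23890 = 3276 km

3276 km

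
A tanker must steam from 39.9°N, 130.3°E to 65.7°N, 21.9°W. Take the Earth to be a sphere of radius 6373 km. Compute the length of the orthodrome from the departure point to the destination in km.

8033 km

Haversine: a = sin²(Δφ/2)+cos φ₁ cos φ₂ sin²(Δλ/2) = 0.34732;  σ = 2·atan2(√a,√(1−a))
σ = 72.220° → d = Rσ = 6373·1.26048 = 8033 km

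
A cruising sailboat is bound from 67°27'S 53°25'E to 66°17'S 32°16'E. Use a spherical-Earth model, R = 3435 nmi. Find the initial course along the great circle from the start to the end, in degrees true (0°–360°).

268.2°

θ = atan2( sin Δλ·cos φ₂ ,  cos φ₁ sin φ₂ − sin φ₁ cos φ₂ cos Δλ )
  = atan2(-0.1451, -0.0047) = 268.16°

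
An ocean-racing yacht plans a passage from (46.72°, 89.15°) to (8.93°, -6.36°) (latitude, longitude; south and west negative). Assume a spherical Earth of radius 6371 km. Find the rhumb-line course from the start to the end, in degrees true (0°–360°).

245.3°

Meridional parts: M(φ₁)=+0.9245, M(φ₂)=+0.1565 → ΔM = -0.7680;  Δλ = -1.6670 rad
tan C = Δλ / ΔM = +2.1705 → C = 245.26°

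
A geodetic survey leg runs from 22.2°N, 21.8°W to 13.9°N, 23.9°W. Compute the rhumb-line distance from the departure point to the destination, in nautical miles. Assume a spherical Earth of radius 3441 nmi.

513 nmi

Δψ = ln[tan(π/4+φ₂/2)/tan(π/4+φ₁/2)] = -0.1525;  Δφ = -0.1449 rad,  Δλ = -0.0367 rad
q = Δφ/Δψ = 0.9498
d = R·√(Δφ² + q²Δλ²) = 3441·0.14899 = 513 nmi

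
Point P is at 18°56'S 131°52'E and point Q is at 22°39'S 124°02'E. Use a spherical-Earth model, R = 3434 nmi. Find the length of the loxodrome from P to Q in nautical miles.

Δψ = ln[tan(π/4+φ₂/2)/tan(π/4+φ₁/2)] = -0.0694;  Δφ = -0.0649 rad,  Δλ = -0.1367 rad
q = Δφ/Δψ = 0.9347
d = R·√(Δφ² + q²Δλ²) = 3434·0.14331 = 492 nmi

492 nmi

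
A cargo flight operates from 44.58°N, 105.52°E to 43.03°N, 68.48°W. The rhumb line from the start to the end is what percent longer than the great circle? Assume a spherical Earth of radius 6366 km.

Great circle: σ = 1.6097 rad → d_gc = Rσ = 10247.1 km
Rhumb: Δφ = -0.0271, Δλ = -3.0369, Δψ = -0.0375, q = Δφ/Δψ = 0.7216 → d_rh = R√(Δφ²+q²Δλ²) = 13952.3 km
Excess = (13952.3 − 10247.1) / 10247.1 = 3705.2 / 10247.1 = 36.16% ≈ 36.2%

36.2%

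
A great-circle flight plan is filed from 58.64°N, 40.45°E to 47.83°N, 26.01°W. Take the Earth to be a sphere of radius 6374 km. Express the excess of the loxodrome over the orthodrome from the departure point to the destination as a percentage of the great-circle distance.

3.9%

Great circle: σ = 0.6882 rad → d_gc = Rσ = 4386.3 km
Rhumb: Δφ = -0.1887, Δλ = -1.1599, Δψ = -0.3174, q = Δφ/Δψ = 0.5944 → d_rh = R√(Δφ²+q²Δλ²) = 4556.6 km
Excess = (4556.6 − 4386.3) / 4386.3 = 170.3 / 4386.3 = 3.88% ≈ 3.9%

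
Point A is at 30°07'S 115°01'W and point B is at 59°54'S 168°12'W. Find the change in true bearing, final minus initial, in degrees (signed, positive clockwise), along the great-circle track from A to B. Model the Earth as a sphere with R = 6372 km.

At departure: θ₁ = atan2(sin Δλ cos φ₂, cos φ₁ sin φ₂ − sin φ₁ cos φ₂ cos Δλ) = 213.90°
At arrival: θ₂ = atan2(sin Δλ cos φ₁, −cos φ₂ sin φ₁ + sin φ₂ cos φ₁ cos Δλ) = 254.13°
Δθ = θ₂ − θ₁ = +40.2°

+40.2°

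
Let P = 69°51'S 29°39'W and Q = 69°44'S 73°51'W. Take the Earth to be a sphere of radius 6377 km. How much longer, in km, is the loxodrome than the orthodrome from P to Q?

Great circle: cos σ = sin φ₁ sin φ₂ + cos φ₁ cos φ₂ cos Δλ,  σ = 0.2607 rad → d_gc = 1662.3 km
Rhumb line: Δψ = +0.0059, q = Δφ/Δψ = 0.3454, d_rh = R√(Δφ²+q²Δλ²) = 1699.4 km
Excess = 1699.4 − 1662.3 = 37.1 ≈ 37 km

37 km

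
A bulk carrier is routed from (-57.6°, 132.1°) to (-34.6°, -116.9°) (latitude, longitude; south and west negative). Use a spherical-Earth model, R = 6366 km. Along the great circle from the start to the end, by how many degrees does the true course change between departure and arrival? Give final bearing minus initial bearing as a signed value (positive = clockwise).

Initial bearing θ₁ = atan2(sin Δλ cos φ₂, cos φ₁ sin φ₂ − sin φ₁ cos φ₂ cos Δλ) = 125.76°
Final bearing θ₂ = (initial bearing from the destination back to the start) + 180° = 31.89°
Δθ = θ₂ − θ₁ = -93.9°

-93.9°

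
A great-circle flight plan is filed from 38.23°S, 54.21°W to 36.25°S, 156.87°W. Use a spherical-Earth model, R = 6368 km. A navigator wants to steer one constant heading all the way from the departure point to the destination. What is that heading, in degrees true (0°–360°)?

Δψ = ln[tan(π/4+φ₂/2)/tan(π/4+φ₁/2)] = +0.0434
Δλ = -1.7918 rad (taken the short way round)
course = atan2(Δλ, Δψ) = 271.39°

271.4°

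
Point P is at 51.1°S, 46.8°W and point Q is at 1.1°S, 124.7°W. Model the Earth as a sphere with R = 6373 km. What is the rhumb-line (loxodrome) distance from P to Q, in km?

9258 km

Rhumb course C = atan2(Δλ, Δψ) with Δψ = ln[tan(π/4+φ₂/2)/tan(π/4+φ₁/2)] = +1.0217, Δλ = -1.3596 → C = 306.92°
d = R·|Δφ| / |cos C| = 6373·0.87266 / 0.60075 = 9258 km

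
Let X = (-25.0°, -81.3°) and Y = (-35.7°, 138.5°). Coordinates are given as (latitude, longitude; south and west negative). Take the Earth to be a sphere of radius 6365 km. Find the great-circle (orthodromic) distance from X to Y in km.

Haversine: a = sin²(Δφ/2)+cos φ₁ cos φ₂ sin²(Δλ/2) = 0.65942;  σ = 2·atan2(√a,√(1−a))
σ = 108.593° → d = Rσ = 6365·1.89530 = 12064 km

12064 km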